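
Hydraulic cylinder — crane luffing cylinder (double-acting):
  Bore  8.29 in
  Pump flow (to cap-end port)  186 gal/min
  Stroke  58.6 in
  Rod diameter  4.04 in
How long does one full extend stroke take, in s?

t ≈ 4.42 s

Cap-side area A_cap = π/4 × (8.29 in)² = 53.98 in^2
Swept volume V = A × L; t = V / Q = A·L / Q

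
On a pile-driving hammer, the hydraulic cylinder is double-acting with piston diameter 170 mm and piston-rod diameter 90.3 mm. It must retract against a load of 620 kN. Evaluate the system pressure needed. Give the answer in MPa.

Rod-side annular area A_ann = π/4 × (170² − 90.3²) = 16290 mm^2
Retraction: pressure acts on the annular area.
P = F / A = 620 kN / A

P ≈ 38.1 MPa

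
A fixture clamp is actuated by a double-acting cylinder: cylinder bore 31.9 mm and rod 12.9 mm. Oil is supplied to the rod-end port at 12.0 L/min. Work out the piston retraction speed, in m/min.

Rod-side annular area A_ann = π/4 × (31.9² − 12.9²) = 668.5 mm^2
Flow into the rod-end port fills the annular volume.
v = Q / A

v ≈ 17.9 m/min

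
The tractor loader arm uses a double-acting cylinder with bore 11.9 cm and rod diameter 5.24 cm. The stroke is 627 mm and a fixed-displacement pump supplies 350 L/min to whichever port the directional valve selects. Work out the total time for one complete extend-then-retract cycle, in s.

t ≈ 2.16 s

Cap-side area A_cap = π/4 × (11.9 cm)² = 111.2 cm^2
Rod-side annular area A_ann = π/4 × (11.9² − 5.24²) = 89.66 cm^2
t_ext = A_cap·L/Q = 1.195 s
t_ret = A_ann·L/Q = 0.9637 s
t_cycle = t_ext + t_ret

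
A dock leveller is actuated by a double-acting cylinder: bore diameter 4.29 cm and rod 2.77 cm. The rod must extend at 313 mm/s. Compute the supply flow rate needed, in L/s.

Cap-side area A_cap = π/4 × (4.29 cm)² = 14.45 cm^2
Q = A × v

Q ≈ 0.452 L/s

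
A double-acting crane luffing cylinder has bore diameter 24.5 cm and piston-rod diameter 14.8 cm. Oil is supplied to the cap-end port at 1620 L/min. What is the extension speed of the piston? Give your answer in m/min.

Cap-side area A_cap = π/4 × (24.5 cm)² = 471.4 cm^2
v = Q / A

v ≈ 34.4 m/min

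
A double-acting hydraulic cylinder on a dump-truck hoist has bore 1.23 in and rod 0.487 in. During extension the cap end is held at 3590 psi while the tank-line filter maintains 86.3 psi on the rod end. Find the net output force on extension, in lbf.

Cap-side area A_cap = π/4 × (1.23 in)² = 1.188 in^2
Rod-side annular area A_ann = π/4 × (1.23² − 0.487²) = 1.002 in^2
Net thrust = P_cap·A_cap − P_rod·A_ann = 4266 lbf − 86.47 lbf

F ≈ 4180 lbf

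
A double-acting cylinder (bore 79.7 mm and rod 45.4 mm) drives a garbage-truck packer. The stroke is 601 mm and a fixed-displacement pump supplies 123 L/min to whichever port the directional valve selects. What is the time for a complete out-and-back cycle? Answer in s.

Cap-side area A_cap = π/4 × (79.7 mm)² = 4989 mm^2
Rod-side annular area A_ann = π/4 × (79.7² − 45.4²) = 3370 mm^2
t_ext = A_cap·L/Q = 1.463 s
t_ret = A_ann·L/Q = 0.9880 s
t_cycle = t_ext + t_ret

t ≈ 2.45 s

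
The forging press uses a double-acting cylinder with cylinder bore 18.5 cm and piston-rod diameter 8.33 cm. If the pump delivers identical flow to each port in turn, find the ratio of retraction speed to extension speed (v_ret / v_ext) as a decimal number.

v_ret/v_ext ≈ 1.25

Cap-side area A_cap = π/4 × (18.5 cm)² = 268.8 cm^2
Rod-side annular area A_ann = π/4 × (18.5² − 8.33²) = 214.3 cm^2
For equal Q, v ∝ 1/A, so v_ret/v_ext = A_cap/A_ann.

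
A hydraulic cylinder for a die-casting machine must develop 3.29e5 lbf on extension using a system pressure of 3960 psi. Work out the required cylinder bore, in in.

D ≈ 10.3 in

Extension force acts on the full piston face: F = P × (π/4)D².
D = √(4F / (πP)) = √(4 × 3.29e5 lbf / (π × 3960 psi))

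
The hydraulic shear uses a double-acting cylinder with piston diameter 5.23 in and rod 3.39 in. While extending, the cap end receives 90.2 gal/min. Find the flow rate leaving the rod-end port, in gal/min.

Q_out ≈ 52.3 gal/min

Cap-side area A_cap = π/4 × (5.23 in)² = 21.48 in^2
Rod-side annular area A_ann = π/4 × (5.23² − 3.39²) = 12.46 in^2
Piston speed v = Q_in/A_cap; rod-end outflow Q_out = v × A_ann = Q_in × A_ann/A_cap.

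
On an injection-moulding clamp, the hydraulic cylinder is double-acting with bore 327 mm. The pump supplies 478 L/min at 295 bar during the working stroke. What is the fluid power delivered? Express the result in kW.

Hydraulic power = P × Q

W ≈ 235 kW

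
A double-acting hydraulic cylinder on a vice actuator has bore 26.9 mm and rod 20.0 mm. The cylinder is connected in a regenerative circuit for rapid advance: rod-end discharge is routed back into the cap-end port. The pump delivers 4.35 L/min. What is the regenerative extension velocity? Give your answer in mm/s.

v ≈ 231 mm/s

In regeneration the rod-end outflow joins the pump flow into the cap end, so the net volume the pump must supply per unit advance equals the rod cross-section area.
Rod cross-section A_rod = π/4 × (20.0 mm)² = 314.2 mm^2
v = Q_pump / A_rod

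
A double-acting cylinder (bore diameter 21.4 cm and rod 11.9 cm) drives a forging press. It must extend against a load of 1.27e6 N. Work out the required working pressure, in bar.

P ≈ 353 bar

Cap-side area A_cap = π/4 × (21.4 cm)² = 359.7 cm^2
P = F / A = 1.27e6 N / A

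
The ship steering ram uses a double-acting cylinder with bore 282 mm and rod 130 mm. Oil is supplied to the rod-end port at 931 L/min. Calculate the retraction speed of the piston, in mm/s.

v ≈ 315 mm/s

Rod-side annular area A_ann = π/4 × (282² − 130²) = 49180 mm^2
Flow into the rod-end port fills the annular volume.
v = Q / A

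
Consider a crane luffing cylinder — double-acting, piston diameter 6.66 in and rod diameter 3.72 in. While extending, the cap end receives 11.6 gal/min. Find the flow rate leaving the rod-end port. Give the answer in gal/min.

Q_out ≈ 7.98 gal/min

Cap-side area A_cap = π/4 × (6.66 in)² = 34.84 in^2
Rod-side annular area A_ann = π/4 × (6.66² − 3.72²) = 23.97 in^2
Piston speed v = Q_in/A_cap; rod-end outflow Q_out = v × A_ann = Q_in × A_ann/A_cap.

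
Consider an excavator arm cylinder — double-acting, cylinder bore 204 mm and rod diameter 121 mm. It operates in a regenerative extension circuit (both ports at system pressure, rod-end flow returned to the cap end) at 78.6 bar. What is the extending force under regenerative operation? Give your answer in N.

With equal pressure on both faces, forces on the annular region cancel; the net push is pressure × rod cross-section.
Rod cross-section A_rod = π/4 × (121 mm)² = 11500 mm^2
F = P × A_rod

F ≈ 90400 N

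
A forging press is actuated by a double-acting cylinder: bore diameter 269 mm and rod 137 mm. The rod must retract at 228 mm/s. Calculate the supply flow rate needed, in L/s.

Rod-side annular area A_ann = π/4 × (269² − 137²) = 42090 mm^2
Q = A × v

Q ≈ 9.60 L/s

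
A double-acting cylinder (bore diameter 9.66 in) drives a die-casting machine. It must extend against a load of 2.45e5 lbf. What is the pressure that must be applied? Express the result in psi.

Cap-side area A_cap = π/4 × (9.66 in)² = 73.29 in^2
P = F / A = 2.45e5 lbf / A

P ≈ 3340 psi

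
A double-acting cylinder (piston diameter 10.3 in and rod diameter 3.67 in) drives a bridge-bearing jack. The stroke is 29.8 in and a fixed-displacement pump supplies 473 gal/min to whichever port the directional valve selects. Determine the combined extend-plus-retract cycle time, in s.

t ≈ 2.55 s

Cap-side area A_cap = π/4 × (10.3 in)² = 83.32 in^2
Rod-side annular area A_ann = π/4 × (10.3² − 3.67²) = 72.74 in^2
t_ext = A_cap·L/Q = 1.364 s
t_ret = A_ann·L/Q = 1.190 s
t_cycle = t_ext + t_ret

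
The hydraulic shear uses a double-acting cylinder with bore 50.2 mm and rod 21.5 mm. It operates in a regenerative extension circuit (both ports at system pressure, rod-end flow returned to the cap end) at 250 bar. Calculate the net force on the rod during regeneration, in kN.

F ≈ 9.08 kN

With equal pressure on both faces, forces on the annular region cancel; the net push is pressure × rod cross-section.
Rod cross-section A_rod = π/4 × (21.5 mm)² = 363.1 mm^2
F = P × A_rod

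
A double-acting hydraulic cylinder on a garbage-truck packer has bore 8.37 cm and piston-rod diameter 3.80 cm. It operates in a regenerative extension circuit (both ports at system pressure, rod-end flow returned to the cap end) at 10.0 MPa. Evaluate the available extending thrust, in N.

F ≈ 11300 N

With equal pressure on both faces, forces on the annular region cancel; the net push is pressure × rod cross-section.
Rod cross-section A_rod = π/4 × (3.80 cm)² = 11.34 cm^2
F = P × A_rod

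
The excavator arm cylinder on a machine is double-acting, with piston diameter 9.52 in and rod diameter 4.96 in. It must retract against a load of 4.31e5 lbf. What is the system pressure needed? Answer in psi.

Rod-side annular area A_ann = π/4 × (9.52² − 4.96²) = 51.86 in^2
Retraction: pressure acts on the annular area.
P = F / A = 4.31e5 lbf / A

P ≈ 8310 psi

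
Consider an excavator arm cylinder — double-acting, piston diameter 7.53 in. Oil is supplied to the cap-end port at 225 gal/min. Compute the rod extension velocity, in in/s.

Cap-side area A_cap = π/4 × (7.53 in)² = 44.53 in^2
v = Q / A

v ≈ 19.5 in/s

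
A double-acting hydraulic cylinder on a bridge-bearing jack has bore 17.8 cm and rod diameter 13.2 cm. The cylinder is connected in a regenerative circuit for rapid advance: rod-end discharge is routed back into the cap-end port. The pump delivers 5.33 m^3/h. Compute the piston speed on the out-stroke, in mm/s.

In regeneration the rod-end outflow joins the pump flow into the cap end, so the net volume the pump must supply per unit advance equals the rod cross-section area.
Rod cross-section A_rod = π/4 × (13.2 cm)² = 136.8 cm^2
v = Q_pump / A_rod

v ≈ 108 mm/s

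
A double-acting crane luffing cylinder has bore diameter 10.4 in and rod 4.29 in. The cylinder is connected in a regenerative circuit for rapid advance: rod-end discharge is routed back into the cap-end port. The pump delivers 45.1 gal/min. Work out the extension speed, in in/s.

v ≈ 12.0 in/s

In regeneration the rod-end outflow joins the pump flow into the cap end, so the net volume the pump must supply per unit advance equals the rod cross-section area.
Rod cross-section A_rod = π/4 × (4.29 in)² = 14.45 in^2
v = Q_pump / A_rod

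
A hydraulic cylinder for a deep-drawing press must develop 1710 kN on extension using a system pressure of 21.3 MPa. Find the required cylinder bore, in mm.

D ≈ 320 mm

Extension force acts on the full piston face: F = P × (π/4)D².
D = √(4F / (πP)) = √(4 × 1710 kN / (π × 21.3 MPa))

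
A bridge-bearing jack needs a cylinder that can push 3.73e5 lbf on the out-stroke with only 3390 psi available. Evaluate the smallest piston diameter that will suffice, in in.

D ≈ 11.8 in

Extension force acts on the full piston face: F = P × (π/4)D².
D = √(4F / (πP)) = √(4 × 3.73e5 lbf / (π × 3390 psi))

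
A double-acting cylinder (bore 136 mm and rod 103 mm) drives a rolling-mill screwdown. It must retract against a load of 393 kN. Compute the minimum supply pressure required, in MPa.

Rod-side annular area A_ann = π/4 × (136² − 103²) = 6194 mm^2
Retraction: pressure acts on the annular area.
P = F / A = 393 kN / A

P ≈ 63.4 MPa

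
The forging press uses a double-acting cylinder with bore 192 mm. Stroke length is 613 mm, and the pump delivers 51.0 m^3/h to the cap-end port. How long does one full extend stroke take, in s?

t ≈ 1.25 s

Cap-side area A_cap = π/4 × (192 mm)² = 28950 mm^2
Swept volume V = A × L; t = V / Q = A·L / Q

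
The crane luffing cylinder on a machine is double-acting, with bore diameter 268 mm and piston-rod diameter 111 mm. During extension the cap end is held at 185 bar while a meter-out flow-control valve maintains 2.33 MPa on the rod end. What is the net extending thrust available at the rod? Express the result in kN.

Cap-side area A_cap = π/4 × (268 mm)² = 56410 mm^2
Rod-side annular area A_ann = π/4 × (268² − 111²) = 46730 mm^2
Net thrust = P_cap·A_cap − P_rod·A_ann = 1044 kN − 108.9 kN

F ≈ 935 kN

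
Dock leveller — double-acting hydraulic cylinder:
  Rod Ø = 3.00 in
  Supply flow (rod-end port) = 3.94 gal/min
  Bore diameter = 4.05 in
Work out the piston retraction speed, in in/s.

v ≈ 2.61 in/s

Rod-side annular area A_ann = π/4 × (4.05² − 3.00²) = 5.814 in^2
Flow into the rod-end port fills the annular volume.
v = Q / A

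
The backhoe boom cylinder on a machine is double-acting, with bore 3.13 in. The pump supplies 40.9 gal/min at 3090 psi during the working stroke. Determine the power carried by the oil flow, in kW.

Hydraulic power = P × Q

W ≈ 55.0 kW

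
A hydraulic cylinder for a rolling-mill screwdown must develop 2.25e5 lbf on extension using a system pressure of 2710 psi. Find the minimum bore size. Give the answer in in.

Extension force acts on the full piston face: F = P × (π/4)D².
D = √(4F / (πP)) = √(4 × 2.25e5 lbf / (π × 2710 psi))

D ≈ 10.3 in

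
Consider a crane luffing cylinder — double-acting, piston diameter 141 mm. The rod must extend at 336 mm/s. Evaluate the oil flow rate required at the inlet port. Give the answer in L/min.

Cap-side area A_cap = π/4 × (141 mm)² = 15610 mm^2
Q = A × v

Q ≈ 315 L/min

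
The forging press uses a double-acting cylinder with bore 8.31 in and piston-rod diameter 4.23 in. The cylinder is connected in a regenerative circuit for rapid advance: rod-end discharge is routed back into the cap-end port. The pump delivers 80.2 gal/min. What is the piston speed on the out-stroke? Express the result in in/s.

v ≈ 22.0 in/s

In regeneration the rod-end outflow joins the pump flow into the cap end, so the net volume the pump must supply per unit advance equals the rod cross-section area.
Rod cross-section A_rod = π/4 × (4.23 in)² = 14.05 in^2
v = Q_pump / A_rod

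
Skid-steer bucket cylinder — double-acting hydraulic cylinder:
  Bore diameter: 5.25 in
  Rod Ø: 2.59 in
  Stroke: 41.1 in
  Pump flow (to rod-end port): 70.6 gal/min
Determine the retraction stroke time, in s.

t ≈ 2.48 s

Rod-side annular area A_ann = π/4 × (5.25² − 2.59²) = 16.38 in^2
Swept volume V = A × L; t = V / Q = A·L / Q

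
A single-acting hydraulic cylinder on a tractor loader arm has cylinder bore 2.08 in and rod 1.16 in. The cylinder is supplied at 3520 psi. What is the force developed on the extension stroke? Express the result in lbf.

Cap-side area A_cap = π/4 × (2.08 in)² = 3.398 in^2
F = P × A_cap = 3520 psi × A_cap

F ≈ 12000 lbf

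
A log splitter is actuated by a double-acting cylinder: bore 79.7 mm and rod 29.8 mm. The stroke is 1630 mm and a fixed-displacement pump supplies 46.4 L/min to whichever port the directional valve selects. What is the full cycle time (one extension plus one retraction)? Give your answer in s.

Cap-side area A_cap = π/4 × (79.7 mm)² = 4989 mm^2
Rod-side annular area A_ann = π/4 × (79.7² − 29.8²) = 4291 mm^2
t_ext = A_cap·L/Q = 10.52 s
t_ret = A_ann·L/Q = 9.045 s
t_cycle = t_ext + t_ret

t ≈ 19.6 s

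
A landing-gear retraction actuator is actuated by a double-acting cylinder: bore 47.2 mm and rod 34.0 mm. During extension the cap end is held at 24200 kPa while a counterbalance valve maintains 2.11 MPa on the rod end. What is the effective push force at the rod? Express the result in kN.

F ≈ 40.6 kN

Cap-side area A_cap = π/4 × (47.2 mm)² = 1750 mm^2
Rod-side annular area A_ann = π/4 × (47.2² − 34.0²) = 841.8 mm^2
Net thrust = P_cap·A_cap − P_rod·A_ann = 42.34 kN − 1.776 kN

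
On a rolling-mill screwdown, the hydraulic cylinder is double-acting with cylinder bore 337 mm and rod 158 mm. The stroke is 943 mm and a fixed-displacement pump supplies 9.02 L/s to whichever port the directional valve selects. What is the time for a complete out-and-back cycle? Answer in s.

t ≈ 16.6 s

Cap-side area A_cap = π/4 × (337 mm)² = 89200 mm^2
Rod-side annular area A_ann = π/4 × (337² − 158²) = 69590 mm^2
t_ext = A_cap·L/Q = 9.325 s
t_ret = A_ann·L/Q = 7.275 s
t_cycle = t_ext + t_ret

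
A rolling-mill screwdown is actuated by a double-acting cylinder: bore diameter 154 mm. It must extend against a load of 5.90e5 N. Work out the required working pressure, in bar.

P ≈ 317 bar

Cap-side area A_cap = π/4 × (154 mm)² = 18630 mm^2
P = F / A = 5.90e5 N / A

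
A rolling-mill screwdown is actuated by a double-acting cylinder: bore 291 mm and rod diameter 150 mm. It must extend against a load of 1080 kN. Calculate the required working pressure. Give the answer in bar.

Cap-side area A_cap = π/4 × (291 mm)² = 66510 mm^2
P = F / A = 1080 kN / A

P ≈ 162 bar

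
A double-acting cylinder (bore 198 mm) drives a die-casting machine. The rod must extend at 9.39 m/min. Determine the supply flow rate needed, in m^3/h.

Cap-side area A_cap = π/4 × (198 mm)² = 30790 mm^2
Q = A × v

Q ≈ 17.3 m^3/h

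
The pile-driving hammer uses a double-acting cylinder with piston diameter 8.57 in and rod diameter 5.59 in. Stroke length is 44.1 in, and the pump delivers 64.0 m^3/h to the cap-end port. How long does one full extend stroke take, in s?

t ≈ 2.34 s

Cap-side area A_cap = π/4 × (8.57 in)² = 57.68 in^2
Swept volume V = A × L; t = V / Q = A·L / Q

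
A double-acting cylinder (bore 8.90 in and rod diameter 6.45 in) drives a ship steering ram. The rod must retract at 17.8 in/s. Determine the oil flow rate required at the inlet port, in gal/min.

Rod-side annular area A_ann = π/4 × (8.90² − 6.45²) = 29.54 in^2
Q = A × v

Q ≈ 137 gal/min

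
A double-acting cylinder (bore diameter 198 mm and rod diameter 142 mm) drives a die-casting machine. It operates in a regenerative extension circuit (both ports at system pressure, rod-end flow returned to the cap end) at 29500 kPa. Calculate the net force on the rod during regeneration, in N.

With equal pressure on both faces, forces on the annular region cancel; the net push is pressure × rod cross-section.
Rod cross-section A_rod = π/4 × (142 mm)² = 15840 mm^2
F = P × A_rod

F ≈ 4.67e5 N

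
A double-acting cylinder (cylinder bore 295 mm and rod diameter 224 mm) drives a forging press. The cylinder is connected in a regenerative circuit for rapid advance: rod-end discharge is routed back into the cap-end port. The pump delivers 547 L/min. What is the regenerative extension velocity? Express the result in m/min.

In regeneration the rod-end outflow joins the pump flow into the cap end, so the net volume the pump must supply per unit advance equals the rod cross-section area.
Rod cross-section A_rod = π/4 × (224 mm)² = 39410 mm^2
v = Q_pump / A_rod

v ≈ 13.9 m/min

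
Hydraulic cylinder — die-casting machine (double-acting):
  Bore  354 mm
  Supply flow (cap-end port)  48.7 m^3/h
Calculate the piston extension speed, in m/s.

Cap-side area A_cap = π/4 × (354 mm)² = 98420 mm^2
v = Q / A

v ≈ 0.137 m/s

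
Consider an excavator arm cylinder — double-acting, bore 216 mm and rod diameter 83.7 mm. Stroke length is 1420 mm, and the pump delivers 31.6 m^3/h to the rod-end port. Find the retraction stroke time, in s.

t ≈ 5.04 s

Rod-side annular area A_ann = π/4 × (216² − 83.7²) = 31140 mm^2
Swept volume V = A × L; t = V / Q = A·L / Q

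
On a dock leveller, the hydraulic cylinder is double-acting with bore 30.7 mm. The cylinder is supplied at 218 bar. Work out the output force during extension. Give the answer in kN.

F ≈ 16.1 kN

Cap-side area A_cap = π/4 × (30.7 mm)² = 740.2 mm^2
F = P × A_cap = 218 bar × A_cap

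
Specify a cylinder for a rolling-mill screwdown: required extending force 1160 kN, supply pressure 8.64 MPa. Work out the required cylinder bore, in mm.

D ≈ 413 mm

Extension force acts on the full piston face: F = P × (π/4)D².
D = √(4F / (πP)) = √(4 × 1160 kN / (π × 8.64 MPa))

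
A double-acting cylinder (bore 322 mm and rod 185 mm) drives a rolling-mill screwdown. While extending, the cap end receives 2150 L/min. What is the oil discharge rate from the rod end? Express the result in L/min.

Cap-side area A_cap = π/4 × (322 mm)² = 81430 mm^2
Rod-side annular area A_ann = π/4 × (322² − 185²) = 54550 mm^2
Piston speed v = Q_in/A_cap; rod-end outflow Q_out = v × A_ann = Q_in × A_ann/A_cap.

Q_out ≈ 1440 L/min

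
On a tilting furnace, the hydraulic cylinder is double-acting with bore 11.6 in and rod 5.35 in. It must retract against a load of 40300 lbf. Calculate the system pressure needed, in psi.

Rod-side annular area A_ann = π/4 × (11.6² − 5.35²) = 83.20 in^2
Retraction: pressure acts on the annular area.
P = F / A = 40300 lbf / A

P ≈ 484 psi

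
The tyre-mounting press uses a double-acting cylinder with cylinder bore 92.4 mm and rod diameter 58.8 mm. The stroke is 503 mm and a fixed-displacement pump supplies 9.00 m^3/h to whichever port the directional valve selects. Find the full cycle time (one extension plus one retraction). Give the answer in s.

Cap-side area A_cap = π/4 × (92.4 mm)² = 6706 mm^2
Rod-side annular area A_ann = π/4 × (92.4² − 58.8²) = 3990 mm^2
t_ext = A_cap·L/Q = 1.349 s
t_ret = A_ann·L/Q = 0.8028 s
t_cycle = t_ext + t_ret

t ≈ 2.15 s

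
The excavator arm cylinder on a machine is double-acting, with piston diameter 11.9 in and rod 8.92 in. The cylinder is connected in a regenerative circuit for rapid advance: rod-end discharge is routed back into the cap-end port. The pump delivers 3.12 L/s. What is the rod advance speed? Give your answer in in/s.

v ≈ 3.05 in/s

In regeneration the rod-end outflow joins the pump flow into the cap end, so the net volume the pump must supply per unit advance equals the rod cross-section area.
Rod cross-section A_rod = π/4 × (8.92 in)² = 62.49 in^2
v = Q_pump / A_rod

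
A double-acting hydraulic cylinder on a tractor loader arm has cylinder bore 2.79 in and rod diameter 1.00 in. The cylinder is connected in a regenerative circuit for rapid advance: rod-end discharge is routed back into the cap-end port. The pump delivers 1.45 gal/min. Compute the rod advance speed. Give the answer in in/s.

v ≈ 7.11 in/s

In regeneration the rod-end outflow joins the pump flow into the cap end, so the net volume the pump must supply per unit advance equals the rod cross-section area.
Rod cross-section A_rod = π/4 × (1.00 in)² = 0.7854 in^2
v = Q_pump / A_rod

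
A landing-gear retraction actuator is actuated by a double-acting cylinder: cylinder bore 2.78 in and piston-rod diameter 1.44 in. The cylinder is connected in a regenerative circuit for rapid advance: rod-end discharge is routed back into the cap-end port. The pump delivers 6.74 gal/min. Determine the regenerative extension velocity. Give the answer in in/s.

In regeneration the rod-end outflow joins the pump flow into the cap end, so the net volume the pump must supply per unit advance equals the rod cross-section area.
Rod cross-section A_rod = π/4 × (1.44 in)² = 1.629 in^2
v = Q_pump / A_rod

v ≈ 15.9 in/s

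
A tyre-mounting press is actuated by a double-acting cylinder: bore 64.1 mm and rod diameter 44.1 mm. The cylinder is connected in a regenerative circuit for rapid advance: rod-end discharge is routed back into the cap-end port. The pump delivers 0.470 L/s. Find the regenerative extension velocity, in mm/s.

In regeneration the rod-end outflow joins the pump flow into the cap end, so the net volume the pump must supply per unit advance equals the rod cross-section area.
Rod cross-section A_rod = π/4 × (44.1 mm)² = 1527 mm^2
v = Q_pump / A_rod

v ≈ 308 mm/s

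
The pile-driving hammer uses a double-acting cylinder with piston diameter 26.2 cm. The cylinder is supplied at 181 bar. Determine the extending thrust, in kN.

F ≈ 976 kN

Cap-side area A_cap = π/4 × (26.2 cm)² = 539.1 cm^2
F = P × A_cap = 181 bar × A_cap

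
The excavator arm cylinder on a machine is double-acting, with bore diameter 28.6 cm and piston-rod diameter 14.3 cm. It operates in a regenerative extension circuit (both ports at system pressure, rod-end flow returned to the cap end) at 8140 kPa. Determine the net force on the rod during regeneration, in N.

F ≈ 1.31e5 N

With equal pressure on both faces, forces on the annular region cancel; the net push is pressure × rod cross-section.
Rod cross-section A_rod = π/4 × (14.3 cm)² = 160.6 cm^2
F = P × A_rod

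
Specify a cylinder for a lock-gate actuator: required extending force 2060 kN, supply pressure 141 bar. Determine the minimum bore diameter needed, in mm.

D ≈ 431 mm

Extension force acts on the full piston face: F = P × (π/4)D².
D = √(4F / (πP)) = √(4 × 2060 kN / (π × 141 bar))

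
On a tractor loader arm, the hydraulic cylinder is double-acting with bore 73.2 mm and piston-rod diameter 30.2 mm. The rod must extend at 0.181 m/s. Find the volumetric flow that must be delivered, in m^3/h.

Cap-side area A_cap = π/4 × (73.2 mm)² = 4208 mm^2
Q = A × v

Q ≈ 2.74 m^3/h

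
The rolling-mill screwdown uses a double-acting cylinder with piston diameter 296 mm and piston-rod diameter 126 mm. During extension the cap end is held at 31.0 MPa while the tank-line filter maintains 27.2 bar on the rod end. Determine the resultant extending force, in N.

F ≈ 1.98e6 N

Cap-side area A_cap = π/4 × (296 mm)² = 68810 mm^2
Rod-side annular area A_ann = π/4 × (296² − 126²) = 56340 mm^2
Net thrust = P_cap·A_cap − P_rod·A_ann = 2.133e6 N − 1.533e5 N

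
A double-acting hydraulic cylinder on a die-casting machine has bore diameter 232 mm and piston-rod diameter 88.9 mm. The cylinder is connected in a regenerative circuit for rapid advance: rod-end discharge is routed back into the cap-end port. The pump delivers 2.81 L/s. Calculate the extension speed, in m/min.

v ≈ 27.2 m/min

In regeneration the rod-end outflow joins the pump flow into the cap end, so the net volume the pump must supply per unit advance equals the rod cross-section area.
Rod cross-section A_rod = π/4 × (88.9 mm)² = 6207 mm^2
v = Q_pump / A_rod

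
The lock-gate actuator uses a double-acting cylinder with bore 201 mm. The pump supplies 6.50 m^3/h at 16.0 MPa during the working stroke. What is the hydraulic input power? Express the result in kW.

W ≈ 28.9 kW

Hydraulic power = P × Q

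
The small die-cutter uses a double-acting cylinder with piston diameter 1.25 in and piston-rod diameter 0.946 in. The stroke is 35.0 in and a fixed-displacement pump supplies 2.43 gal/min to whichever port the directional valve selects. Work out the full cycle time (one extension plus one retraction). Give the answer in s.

t ≈ 6.55 s

Cap-side area A_cap = π/4 × (1.25 in)² = 1.227 in^2
Rod-side annular area A_ann = π/4 × (1.25² − 0.946²) = 0.5243 in^2
t_ext = A_cap·L/Q = 4.591 s
t_ret = A_ann·L/Q = 1.962 s
t_cycle = t_ext + t_ret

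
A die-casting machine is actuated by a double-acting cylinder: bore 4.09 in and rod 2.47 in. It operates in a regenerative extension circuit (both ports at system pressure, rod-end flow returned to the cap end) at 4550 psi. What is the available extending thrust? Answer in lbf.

With equal pressure on both faces, forces on the annular region cancel; the net push is pressure × rod cross-section.
Rod cross-section A_rod = π/4 × (2.47 in)² = 4.792 in^2
F = P × A_rod

F ≈ 21800 lbf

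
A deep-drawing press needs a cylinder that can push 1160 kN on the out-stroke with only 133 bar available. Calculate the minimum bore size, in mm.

D ≈ 333 mm

Extension force acts on the full piston face: F = P × (π/4)D².
D = √(4F / (πP)) = √(4 × 1160 kN / (π × 133 bar))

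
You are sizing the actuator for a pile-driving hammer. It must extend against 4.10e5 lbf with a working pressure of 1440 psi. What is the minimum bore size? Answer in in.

D ≈ 19.0 in

Extension force acts on the full piston face: F = P × (π/4)D².
D = √(4F / (πP)) = √(4 × 4.10e5 lbf / (π × 1440 psi))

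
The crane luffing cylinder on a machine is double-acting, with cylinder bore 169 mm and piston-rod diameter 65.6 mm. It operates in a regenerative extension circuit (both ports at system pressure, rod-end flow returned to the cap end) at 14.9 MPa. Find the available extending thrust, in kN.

F ≈ 50.4 kN

With equal pressure on both faces, forces on the annular region cancel; the net push is pressure × rod cross-section.
Rod cross-section A_rod = π/4 × (65.6 mm)² = 3380 mm^2
F = P × A_rod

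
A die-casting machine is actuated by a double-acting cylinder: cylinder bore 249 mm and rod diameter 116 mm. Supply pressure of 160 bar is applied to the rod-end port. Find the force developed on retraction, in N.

F ≈ 6.10e5 N

Rod-side annular area A_ann = π/4 × (249² − 116²) = 38130 mm^2
On retraction the pressure acts on the annular area (bore minus rod).
F = P × A_ann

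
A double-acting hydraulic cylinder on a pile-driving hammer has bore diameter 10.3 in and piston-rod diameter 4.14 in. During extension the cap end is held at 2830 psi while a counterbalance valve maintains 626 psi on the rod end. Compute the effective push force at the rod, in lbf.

Cap-side area A_cap = π/4 × (10.3 in)² = 83.32 in^2
Rod-side annular area A_ann = π/4 × (10.3² − 4.14²) = 69.86 in^2
Net thrust = P_cap·A_cap − P_rod·A_ann = 2.358e5 lbf − 43730 lbf

F ≈ 1.92e5 lbf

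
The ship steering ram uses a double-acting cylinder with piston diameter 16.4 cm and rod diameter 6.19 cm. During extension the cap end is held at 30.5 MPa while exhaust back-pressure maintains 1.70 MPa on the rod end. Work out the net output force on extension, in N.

F ≈ 6.13e5 N

Cap-side area A_cap = π/4 × (16.4 cm)² = 211.2 cm^2
Rod-side annular area A_ann = π/4 × (16.4² − 6.19²) = 181.1 cm^2
Net thrust = P_cap·A_cap − P_rod·A_ann = 6.443e5 N − 30800 N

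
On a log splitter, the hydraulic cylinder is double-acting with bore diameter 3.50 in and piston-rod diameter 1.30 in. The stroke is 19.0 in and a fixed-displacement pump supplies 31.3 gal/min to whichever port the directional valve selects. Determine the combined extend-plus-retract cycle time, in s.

t ≈ 2.82 s

Cap-side area A_cap = π/4 × (3.50 in)² = 9.621 in^2
Rod-side annular area A_ann = π/4 × (3.50² − 1.30²) = 8.294 in^2
t_ext = A_cap·L/Q = 1.517 s
t_ret = A_ann·L/Q = 1.308 s
t_cycle = t_ext + t_ret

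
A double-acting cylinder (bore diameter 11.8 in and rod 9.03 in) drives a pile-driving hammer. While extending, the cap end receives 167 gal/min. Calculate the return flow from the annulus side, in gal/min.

Cap-side area A_cap = π/4 × (11.8 in)² = 109.4 in^2
Rod-side annular area A_ann = π/4 × (11.8² − 9.03²) = 45.32 in^2
Piston speed v = Q_in/A_cap; rod-end outflow Q_out = v × A_ann = Q_in × A_ann/A_cap.

Q_out ≈ 69.2 gal/min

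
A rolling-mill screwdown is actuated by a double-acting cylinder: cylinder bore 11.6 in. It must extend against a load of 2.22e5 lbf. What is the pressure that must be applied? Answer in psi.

P ≈ 2100 psi

Cap-side area A_cap = π/4 × (11.6 in)² = 105.7 in^2
P = F / A = 2.22e5 lbf / A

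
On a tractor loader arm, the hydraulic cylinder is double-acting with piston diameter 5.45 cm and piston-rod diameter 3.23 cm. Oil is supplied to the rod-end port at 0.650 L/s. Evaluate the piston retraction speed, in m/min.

Rod-side annular area A_ann = π/4 × (5.45² − 3.23²) = 15.13 cm^2
Flow into the rod-end port fills the annular volume.
v = Q / A

v ≈ 25.8 m/min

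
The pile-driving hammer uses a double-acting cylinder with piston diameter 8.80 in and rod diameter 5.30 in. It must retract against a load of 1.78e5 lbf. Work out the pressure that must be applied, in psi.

Rod-side annular area A_ann = π/4 × (8.80² − 5.30²) = 38.76 in^2
Retraction: pressure acts on the annular area.
P = F / A = 1.78e5 lbf / A

P ≈ 4590 psi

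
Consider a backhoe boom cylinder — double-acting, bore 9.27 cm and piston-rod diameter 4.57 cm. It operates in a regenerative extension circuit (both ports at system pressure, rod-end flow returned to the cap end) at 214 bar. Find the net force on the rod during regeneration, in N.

F ≈ 35100 N

With equal pressure on both faces, forces on the annular region cancel; the net push is pressure × rod cross-section.
Rod cross-section A_rod = π/4 × (4.57 cm)² = 16.40 cm^2
F = P × A_rod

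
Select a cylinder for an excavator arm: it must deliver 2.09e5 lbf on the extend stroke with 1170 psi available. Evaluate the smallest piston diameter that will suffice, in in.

Extension force acts on the full piston face: F = P × (π/4)D².
D = √(4F / (πP)) = √(4 × 2.09e5 lbf / (π × 1170 psi))

D ≈ 15.1 in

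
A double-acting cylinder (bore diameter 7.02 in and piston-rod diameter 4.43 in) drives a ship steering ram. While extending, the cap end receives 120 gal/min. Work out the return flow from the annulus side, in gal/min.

Q_out ≈ 72.2 gal/min

Cap-side area A_cap = π/4 × (7.02 in)² = 38.70 in^2
Rod-side annular area A_ann = π/4 × (7.02² − 4.43²) = 23.29 in^2
Piston speed v = Q_in/A_cap; rod-end outflow Q_out = v × A_ann = Q_in × A_ann/A_cap.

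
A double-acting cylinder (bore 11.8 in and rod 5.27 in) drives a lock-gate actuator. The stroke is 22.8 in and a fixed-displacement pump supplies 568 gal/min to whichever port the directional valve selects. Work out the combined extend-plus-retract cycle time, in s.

t ≈ 2.05 s

Cap-side area A_cap = π/4 × (11.8 in)² = 109.4 in^2
Rod-side annular area A_ann = π/4 × (11.8² − 5.27²) = 87.55 in^2
t_ext = A_cap·L/Q = 1.140 s
t_ret = A_ann·L/Q = 0.9128 s
t_cycle = t_ext + t_ret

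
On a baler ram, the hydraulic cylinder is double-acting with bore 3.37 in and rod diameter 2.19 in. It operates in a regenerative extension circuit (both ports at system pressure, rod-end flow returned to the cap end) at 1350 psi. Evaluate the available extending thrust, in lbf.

With equal pressure on both faces, forces on the annular region cancel; the net push is pressure × rod cross-section.
Rod cross-section A_rod = π/4 × (2.19 in)² = 3.767 in^2
F = P × A_rod

F ≈ 5090 lbf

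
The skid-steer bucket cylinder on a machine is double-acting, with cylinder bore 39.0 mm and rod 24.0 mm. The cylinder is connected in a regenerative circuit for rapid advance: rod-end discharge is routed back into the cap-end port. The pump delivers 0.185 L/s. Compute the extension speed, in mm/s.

In regeneration the rod-end outflow joins the pump flow into the cap end, so the net volume the pump must supply per unit advance equals the rod cross-section area.
Rod cross-section A_rod = π/4 × (24.0 mm)² = 452.4 mm^2
v = Q_pump / A_rod

v ≈ 409 mm/s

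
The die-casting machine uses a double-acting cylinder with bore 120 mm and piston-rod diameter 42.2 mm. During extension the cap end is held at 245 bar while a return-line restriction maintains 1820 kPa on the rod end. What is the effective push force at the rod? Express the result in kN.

Cap-side area A_cap = π/4 × (120 mm)² = 11310 mm^2
Rod-side annular area A_ann = π/4 × (120² − 42.2²) = 9911 mm^2
Net thrust = P_cap·A_cap − P_rod·A_ann = 277.1 kN − 18.04 kN

F ≈ 259 kN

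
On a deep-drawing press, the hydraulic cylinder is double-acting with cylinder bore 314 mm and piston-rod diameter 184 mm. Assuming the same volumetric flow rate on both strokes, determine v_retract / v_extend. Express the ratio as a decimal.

Cap-side area A_cap = π/4 × (314 mm)² = 77440 mm^2
Rod-side annular area A_ann = π/4 × (314² − 184²) = 50850 mm^2
For equal Q, v ∝ 1/A, so v_ret/v_ext = A_cap/A_ann.

v_ret/v_ext ≈ 1.52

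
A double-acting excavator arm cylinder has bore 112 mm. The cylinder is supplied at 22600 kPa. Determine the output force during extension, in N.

F ≈ 2.23e5 N

Cap-side area A_cap = π/4 × (112 mm)² = 9852 mm^2
F = P × A_cap = 22600 kPa × A_cap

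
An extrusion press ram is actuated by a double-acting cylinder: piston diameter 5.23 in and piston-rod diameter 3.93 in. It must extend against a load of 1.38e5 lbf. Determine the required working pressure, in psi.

Cap-side area A_cap = π/4 × (5.23 in)² = 21.48 in^2
P = F / A = 1.38e5 lbf / A

P ≈ 6420 psi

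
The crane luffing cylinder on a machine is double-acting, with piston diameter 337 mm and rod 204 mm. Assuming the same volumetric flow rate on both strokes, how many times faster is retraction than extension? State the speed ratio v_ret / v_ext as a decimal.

v_ret/v_ext ≈ 1.58

Cap-side area A_cap = π/4 × (337 mm)² = 89200 mm^2
Rod-side annular area A_ann = π/4 × (337² − 204²) = 56510 mm^2
For equal Q, v ∝ 1/A, so v_ret/v_ext = A_cap/A_ann.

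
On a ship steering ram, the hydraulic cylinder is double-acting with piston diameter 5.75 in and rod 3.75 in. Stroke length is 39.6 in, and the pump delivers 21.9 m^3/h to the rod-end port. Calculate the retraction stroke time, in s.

Rod-side annular area A_ann = π/4 × (5.75² − 3.75²) = 14.92 in^2
Swept volume V = A × L; t = V / Q = A·L / Q

t ≈ 1.59 s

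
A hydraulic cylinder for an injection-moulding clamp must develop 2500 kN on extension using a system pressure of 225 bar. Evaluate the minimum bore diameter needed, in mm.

Extension force acts on the full piston face: F = P × (π/4)D².
D = √(4F / (πP)) = √(4 × 2500 kN / (π × 225 bar))

D ≈ 376 mm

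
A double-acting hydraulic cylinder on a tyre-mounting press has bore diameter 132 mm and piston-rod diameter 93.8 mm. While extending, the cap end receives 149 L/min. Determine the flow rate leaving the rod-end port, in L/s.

Cap-side area A_cap = π/4 × (132 mm)² = 13680 mm^2
Rod-side annular area A_ann = π/4 × (132² − 93.8²) = 6774 mm^2
Piston speed v = Q_in/A_cap; rod-end outflow Q_out = v × A_ann = Q_in × A_ann/A_cap.

Q_out ≈ 1.23 L/s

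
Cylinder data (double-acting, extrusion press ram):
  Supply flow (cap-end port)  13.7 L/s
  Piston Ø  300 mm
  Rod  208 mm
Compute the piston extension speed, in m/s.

v ≈ 0.194 m/s

Cap-side area A_cap = π/4 × (300 mm)² = 70690 mm^2
v = Q / A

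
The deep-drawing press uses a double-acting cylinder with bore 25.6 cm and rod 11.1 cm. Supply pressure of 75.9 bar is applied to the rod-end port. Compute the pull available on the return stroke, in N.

F ≈ 3.17e5 N

Rod-side annular area A_ann = π/4 × (25.6² − 11.1²) = 417.9 cm^2
On retraction the pressure acts on the annular area (bore minus rod).
F = P × A_ann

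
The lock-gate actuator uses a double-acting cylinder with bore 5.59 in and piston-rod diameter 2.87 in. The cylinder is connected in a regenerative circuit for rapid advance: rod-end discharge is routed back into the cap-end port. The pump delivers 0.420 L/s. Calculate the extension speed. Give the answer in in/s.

In regeneration the rod-end outflow joins the pump flow into the cap end, so the net volume the pump must supply per unit advance equals the rod cross-section area.
Rod cross-section A_rod = π/4 × (2.87 in)² = 6.469 in^2
v = Q_pump / A_rod

v ≈ 3.96 in/s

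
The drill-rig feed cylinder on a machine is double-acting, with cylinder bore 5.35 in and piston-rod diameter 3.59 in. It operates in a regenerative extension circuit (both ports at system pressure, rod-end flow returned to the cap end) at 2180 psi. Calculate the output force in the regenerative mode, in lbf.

With equal pressure on both faces, forces on the annular region cancel; the net push is pressure × rod cross-section.
Rod cross-section A_rod = π/4 × (3.59 in)² = 10.12 in^2
F = P × A_rod

F ≈ 22100 lbf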